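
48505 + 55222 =103727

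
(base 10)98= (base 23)46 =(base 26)3K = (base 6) 242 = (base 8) 142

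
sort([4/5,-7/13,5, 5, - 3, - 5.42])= [ - 5.42,- 3, - 7/13, 4/5,5 , 5]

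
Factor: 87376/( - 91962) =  -2^3 * 3^( - 3)*13^( - 1 ) * 43^1 * 127^1*131^ ( - 1) = - 43688/45981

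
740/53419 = 740/53419 =0.01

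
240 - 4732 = -4492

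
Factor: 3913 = 7^1*13^1*43^1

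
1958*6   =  11748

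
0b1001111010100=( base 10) 5076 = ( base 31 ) 58n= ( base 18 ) FC0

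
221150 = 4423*50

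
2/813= 2/813 = 0.00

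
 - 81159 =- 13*6243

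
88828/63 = 88828/63 = 1409.97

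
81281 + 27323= 108604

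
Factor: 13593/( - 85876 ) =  - 2^(-2)*3^1*7^ (-1)*23^1*197^1*3067^( - 1)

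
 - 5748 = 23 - 5771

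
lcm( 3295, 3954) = 19770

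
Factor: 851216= 2^4*53201^1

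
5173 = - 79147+84320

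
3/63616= 3/63616= 0.00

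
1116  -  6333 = - 5217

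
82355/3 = 27451 + 2/3  =  27451.67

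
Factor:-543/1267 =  - 3/7 = - 3^1*7^( - 1) 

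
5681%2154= 1373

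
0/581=0 = 0.00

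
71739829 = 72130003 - 390174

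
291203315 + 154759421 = 445962736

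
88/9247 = 88/9247 = 0.01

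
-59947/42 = -59947/42=   - 1427.31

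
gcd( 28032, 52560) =3504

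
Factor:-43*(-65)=2795=5^1*13^1*43^1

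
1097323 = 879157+218166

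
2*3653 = 7306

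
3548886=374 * 9489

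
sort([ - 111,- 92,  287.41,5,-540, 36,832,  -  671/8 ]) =[ - 540 ,- 111, - 92,-671/8, 5 , 36,287.41, 832 ]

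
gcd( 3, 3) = 3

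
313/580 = 313/580 = 0.54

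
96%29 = 9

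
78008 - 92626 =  - 14618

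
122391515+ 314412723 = 436804238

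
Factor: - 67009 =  - 113^1*593^1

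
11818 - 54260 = -42442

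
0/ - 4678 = 0/1  =  - 0.00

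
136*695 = 94520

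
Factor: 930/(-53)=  - 2^1* 3^1*5^1*31^1*53^ (  -  1) 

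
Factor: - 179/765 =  - 3^( - 2)* 5^( - 1)*17^( - 1) * 179^1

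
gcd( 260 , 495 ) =5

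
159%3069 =159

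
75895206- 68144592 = 7750614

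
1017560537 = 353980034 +663580503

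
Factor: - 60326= -2^1*7^1*31^1*139^1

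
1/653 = 1/653 = 0.00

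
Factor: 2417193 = 3^2 * 491^1*547^1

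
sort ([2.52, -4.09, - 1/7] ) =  [ - 4.09,-1/7, 2.52 ] 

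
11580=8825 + 2755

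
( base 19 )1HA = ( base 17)26E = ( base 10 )694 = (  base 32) lm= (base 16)2b6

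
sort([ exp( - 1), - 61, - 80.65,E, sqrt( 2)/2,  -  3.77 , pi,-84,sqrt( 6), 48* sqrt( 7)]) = [ - 84, - 80.65, - 61,  -  3.77,exp(  -  1), sqrt( 2)/2,sqrt (6),E, pi,48*sqrt(7 )]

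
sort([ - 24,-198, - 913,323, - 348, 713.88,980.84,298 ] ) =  [ - 913, - 348, - 198, - 24, 298,323,  713.88,980.84]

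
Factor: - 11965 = - 5^1 * 2393^1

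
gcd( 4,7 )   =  1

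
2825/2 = 1412+1/2= 1412.50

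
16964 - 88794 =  - 71830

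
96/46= 48/23 = 2.09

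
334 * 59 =19706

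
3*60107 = 180321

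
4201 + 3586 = 7787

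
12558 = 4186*3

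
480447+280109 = 760556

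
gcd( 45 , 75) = 15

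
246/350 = 123/175  =  0.70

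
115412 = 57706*2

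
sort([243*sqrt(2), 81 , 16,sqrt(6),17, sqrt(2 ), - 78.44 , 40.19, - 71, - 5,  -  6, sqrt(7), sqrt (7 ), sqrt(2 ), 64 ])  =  [ -78.44, - 71, - 6 , - 5, sqrt(2),sqrt(2 ) , sqrt(6), sqrt( 7 ),sqrt(7), 16,17,40.19, 64, 81,243*sqrt( 2) ]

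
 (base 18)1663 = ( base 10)7887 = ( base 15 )250c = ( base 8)17317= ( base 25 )CFC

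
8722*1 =8722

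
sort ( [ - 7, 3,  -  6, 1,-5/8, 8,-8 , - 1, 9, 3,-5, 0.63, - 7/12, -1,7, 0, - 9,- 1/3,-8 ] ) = [- 9, - 8 , - 8, - 7, - 6, - 5,  -  1,  -  1,-5/8,-7/12, - 1/3, 0, 0.63, 1 , 3,3,7,8,9]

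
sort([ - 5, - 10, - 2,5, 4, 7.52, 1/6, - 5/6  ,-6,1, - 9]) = [ - 10,  -  9, - 6, - 5, - 2, - 5/6,1/6,1, 4, 5, 7.52]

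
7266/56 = 519/4 =129.75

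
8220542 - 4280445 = 3940097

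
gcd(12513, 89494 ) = 1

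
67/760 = 67/760= 0.09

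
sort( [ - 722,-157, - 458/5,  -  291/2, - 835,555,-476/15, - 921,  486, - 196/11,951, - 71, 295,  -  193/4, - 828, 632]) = [  -  921,-835, - 828, - 722, - 157, - 291/2, - 458/5, - 71,-193/4,  -  476/15,- 196/11  ,  295,  486,  555,632,951]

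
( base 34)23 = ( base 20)3B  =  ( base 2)1000111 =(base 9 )78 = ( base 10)71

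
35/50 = 7/10 = 0.70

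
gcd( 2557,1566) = 1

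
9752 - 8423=1329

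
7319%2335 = 314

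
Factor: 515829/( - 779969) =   -  3^1*19^( - 1 )*139^1*1237^1*41051^ ( - 1)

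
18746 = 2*9373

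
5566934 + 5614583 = 11181517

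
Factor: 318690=2^1*3^2*5^1*3541^1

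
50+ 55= 105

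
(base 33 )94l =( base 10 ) 9954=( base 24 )h6i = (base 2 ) 10011011100010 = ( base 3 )111122200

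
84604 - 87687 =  -3083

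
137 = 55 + 82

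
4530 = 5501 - 971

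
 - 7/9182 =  -1 + 9175/9182=- 0.00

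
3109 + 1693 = 4802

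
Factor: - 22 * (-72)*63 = 2^4*3^4*7^1*11^1 =99792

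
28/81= 28/81 =0.35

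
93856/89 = 93856/89 = 1054.56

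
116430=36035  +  80395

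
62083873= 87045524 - 24961651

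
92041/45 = 2045  +  16/45 = 2045.36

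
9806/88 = 4903/44= 111.43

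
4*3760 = 15040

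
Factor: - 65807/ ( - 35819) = 79/43 = 43^( - 1)*79^1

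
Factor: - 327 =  - 3^1 * 109^1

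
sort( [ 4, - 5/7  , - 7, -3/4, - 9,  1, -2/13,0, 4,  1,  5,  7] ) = [-9, - 7 , - 3/4, - 5/7,- 2/13, 0, 1, 1,4,4,5,7 ]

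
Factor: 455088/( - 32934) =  - 2^3*11^( - 1)*19^1 = - 152/11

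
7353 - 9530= - 2177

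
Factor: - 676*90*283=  - 17217720=- 2^3*3^2*5^1*13^2*283^1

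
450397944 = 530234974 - 79837030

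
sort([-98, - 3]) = [-98 , - 3 ] 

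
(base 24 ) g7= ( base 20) JB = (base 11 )326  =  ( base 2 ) 110000111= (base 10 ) 391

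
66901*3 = 200703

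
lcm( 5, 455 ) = 455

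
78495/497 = 157 + 466/497= 157.94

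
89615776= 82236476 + 7379300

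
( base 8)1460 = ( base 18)296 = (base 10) 816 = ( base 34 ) O0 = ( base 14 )424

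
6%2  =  0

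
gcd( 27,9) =9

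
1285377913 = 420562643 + 864815270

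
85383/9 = 9487 = 9487.00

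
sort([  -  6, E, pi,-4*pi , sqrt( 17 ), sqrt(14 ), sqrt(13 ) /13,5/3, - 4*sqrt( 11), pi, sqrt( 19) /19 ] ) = [ - 4*sqrt(11),-4 * pi, - 6, sqrt(19)/19,sqrt( 13)/13, 5/3 , E, pi,  pi,sqrt( 14), sqrt (17)]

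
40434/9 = 13478/3 = 4492.67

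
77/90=77/90=0.86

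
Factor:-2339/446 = -2^ (-1 )*223^ ( - 1)*2339^1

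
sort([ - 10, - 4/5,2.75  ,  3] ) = [  -  10,  -  4/5, 2.75,  3] 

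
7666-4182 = 3484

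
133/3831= 133/3831=0.03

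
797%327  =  143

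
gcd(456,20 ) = 4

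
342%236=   106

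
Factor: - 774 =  - 2^1*3^2* 43^1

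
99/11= 9 = 9.00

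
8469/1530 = 941/170 = 5.54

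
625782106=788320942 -162538836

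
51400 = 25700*2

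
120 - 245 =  - 125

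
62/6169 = 2/199 = 0.01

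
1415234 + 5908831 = 7324065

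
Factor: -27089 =-103^1*263^1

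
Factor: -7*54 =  - 2^1 * 3^3*7^1  =  -  378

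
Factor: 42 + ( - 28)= 14 = 2^1 *7^1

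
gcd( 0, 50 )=50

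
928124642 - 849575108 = 78549534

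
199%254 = 199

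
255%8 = 7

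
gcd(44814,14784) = 462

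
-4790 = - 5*958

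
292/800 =73/200= 0.36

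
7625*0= 0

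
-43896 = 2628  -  46524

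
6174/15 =411+3/5=411.60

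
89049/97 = 918 + 3/97 = 918.03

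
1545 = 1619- 74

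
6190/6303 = 6190/6303 = 0.98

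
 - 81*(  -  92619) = 7502139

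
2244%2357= 2244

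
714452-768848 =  - 54396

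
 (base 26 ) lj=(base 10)565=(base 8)1065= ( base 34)gl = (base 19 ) 1AE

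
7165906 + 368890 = 7534796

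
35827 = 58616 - 22789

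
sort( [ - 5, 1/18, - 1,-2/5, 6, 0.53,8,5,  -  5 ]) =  [ - 5,-5,-1, - 2/5, 1/18, 0.53, 5,6, 8]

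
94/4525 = 94/4525 = 0.02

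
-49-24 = -73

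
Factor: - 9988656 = -2^4*3^1 * 17^1*12241^1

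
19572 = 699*28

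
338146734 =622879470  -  284732736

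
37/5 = 7 + 2/5 = 7.40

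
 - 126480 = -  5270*24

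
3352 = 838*4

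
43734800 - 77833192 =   -  34098392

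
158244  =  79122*2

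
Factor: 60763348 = 2^2*31^1*193^1 * 2539^1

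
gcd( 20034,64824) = 6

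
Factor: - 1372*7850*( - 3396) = 36575599200 = 2^5 * 3^1 * 5^2*7^3* 157^1*283^1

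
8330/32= 4165/16 = 260.31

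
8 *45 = 360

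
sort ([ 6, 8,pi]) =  [pi,6, 8] 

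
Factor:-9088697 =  - 9088697^1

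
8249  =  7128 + 1121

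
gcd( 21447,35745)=7149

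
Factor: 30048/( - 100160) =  - 2^(-1)*3^1*5^(-1)= - 3/10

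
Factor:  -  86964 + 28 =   -  2^3* 10867^1=-86936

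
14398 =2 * 7199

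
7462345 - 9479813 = -2017468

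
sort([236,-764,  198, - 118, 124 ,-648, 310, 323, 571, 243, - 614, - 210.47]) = [ - 764 , - 648,-614, - 210.47,-118, 124,  198, 236, 243 , 310,323,571 ]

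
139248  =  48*2901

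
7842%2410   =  612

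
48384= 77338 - 28954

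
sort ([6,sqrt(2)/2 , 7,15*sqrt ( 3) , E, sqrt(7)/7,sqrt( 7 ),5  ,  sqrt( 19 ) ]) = [ sqrt ( 7)/7,  sqrt(2)/2,sqrt (7),E,sqrt (19), 5 , 6,  7,15*sqrt ( 3) ]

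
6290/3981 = 1+2309/3981 = 1.58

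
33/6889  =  33/6889 = 0.00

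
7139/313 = 7139/313 = 22.81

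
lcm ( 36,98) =1764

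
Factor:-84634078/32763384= - 42317039/16381692   =  - 2^( - 2 )*3^( - 2)*455047^( - 1) * 42317039^1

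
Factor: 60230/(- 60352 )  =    -  30115/30176=- 2^( - 5)*5^1*19^1* 23^ (  -  1)*41^( - 1)*317^1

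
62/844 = 31/422 = 0.07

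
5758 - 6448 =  - 690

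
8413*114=959082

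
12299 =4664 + 7635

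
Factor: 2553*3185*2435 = 3^1*5^2*7^2*13^1*  23^1*37^1* 487^1 = 19799727675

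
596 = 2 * 298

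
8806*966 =8506596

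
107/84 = 1 + 23/84 =1.27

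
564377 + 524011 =1088388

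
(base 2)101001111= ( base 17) 12c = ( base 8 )517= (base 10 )335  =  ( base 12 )23b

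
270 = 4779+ - 4509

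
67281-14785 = 52496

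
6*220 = 1320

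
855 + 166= 1021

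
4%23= 4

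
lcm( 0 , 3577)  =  0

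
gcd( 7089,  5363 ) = 1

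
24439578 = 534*45767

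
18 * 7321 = 131778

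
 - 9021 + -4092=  -13113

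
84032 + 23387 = 107419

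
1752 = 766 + 986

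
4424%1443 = 95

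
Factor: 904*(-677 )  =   - 612008  =  - 2^3 * 113^1*677^1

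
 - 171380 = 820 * ( - 209) 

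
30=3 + 27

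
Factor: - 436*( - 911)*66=26214936  =  2^3*3^1*11^1*109^1*911^1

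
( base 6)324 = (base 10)124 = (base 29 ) 48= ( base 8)174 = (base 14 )8c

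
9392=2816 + 6576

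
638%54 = 44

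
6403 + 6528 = 12931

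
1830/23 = 1830/23= 79.57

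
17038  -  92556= - 75518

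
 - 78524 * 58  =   - 4554392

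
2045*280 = 572600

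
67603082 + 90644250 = 158247332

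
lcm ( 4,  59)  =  236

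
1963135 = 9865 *199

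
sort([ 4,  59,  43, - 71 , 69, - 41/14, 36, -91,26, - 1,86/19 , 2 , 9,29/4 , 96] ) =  [  -  91, - 71, - 41/14 , - 1  ,  2,4,86/19 , 29/4, 9,  26 , 36 , 43, 59,69,96] 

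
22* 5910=130020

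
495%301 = 194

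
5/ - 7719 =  - 1 + 7714/7719 = - 0.00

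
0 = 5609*0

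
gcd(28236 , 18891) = 3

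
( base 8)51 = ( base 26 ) 1f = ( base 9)45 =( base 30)1B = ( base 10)41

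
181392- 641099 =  - 459707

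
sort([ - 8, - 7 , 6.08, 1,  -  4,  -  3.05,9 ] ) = [ - 8, - 7,-4, - 3.05, 1, 6.08,9] 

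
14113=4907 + 9206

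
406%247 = 159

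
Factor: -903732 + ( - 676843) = -5^2*17^1 *3719^1  =  -1580575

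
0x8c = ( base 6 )352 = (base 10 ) 140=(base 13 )AA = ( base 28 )50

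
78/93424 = 39/46712 = 0.00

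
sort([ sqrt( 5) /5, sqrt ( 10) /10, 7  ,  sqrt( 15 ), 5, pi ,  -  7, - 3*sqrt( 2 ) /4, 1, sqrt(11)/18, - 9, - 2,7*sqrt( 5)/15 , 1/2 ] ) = [ - 9, - 7,-2, - 3*sqrt( 2)/4, sqrt(11)/18, sqrt(10) /10,sqrt( 5) /5, 1/2,  1,7*sqrt( 5) /15, pi, sqrt( 15 ), 5,  7]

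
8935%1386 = 619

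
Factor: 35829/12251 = 3^3*1327^1*12251^( - 1 )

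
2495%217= 108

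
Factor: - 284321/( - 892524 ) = 2^( -2 )*3^(-1)  *59^1*61^1 * 79^1*74377^( - 1 )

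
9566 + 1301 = 10867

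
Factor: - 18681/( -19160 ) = 2^(-3) *3^1*5^( - 1 )*13^1 = 39/40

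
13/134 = 13/134 = 0.10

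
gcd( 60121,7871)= 1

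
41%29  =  12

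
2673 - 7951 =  - 5278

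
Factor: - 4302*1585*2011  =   - 13712345370 = -2^1*3^2*5^1*239^1*317^1*2011^1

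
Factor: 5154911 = 5154911^1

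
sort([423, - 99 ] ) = [ - 99,423]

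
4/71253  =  4/71253 = 0.00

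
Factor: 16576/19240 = 56/65 = 2^3*5^(-1)*7^1*13^(-1 )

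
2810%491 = 355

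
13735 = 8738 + 4997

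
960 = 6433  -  5473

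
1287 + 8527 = 9814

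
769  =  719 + 50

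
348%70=68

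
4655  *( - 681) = -3170055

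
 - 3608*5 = - 18040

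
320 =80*4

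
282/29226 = 47/4871 = 0.01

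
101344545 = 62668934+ 38675611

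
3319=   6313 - 2994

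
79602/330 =241 + 12/55 =241.22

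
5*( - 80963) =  - 404815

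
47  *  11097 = 521559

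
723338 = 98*7381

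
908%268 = 104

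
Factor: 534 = 2^1* 3^1*89^1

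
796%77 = 26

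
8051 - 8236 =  - 185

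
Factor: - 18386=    - 2^1*29^1 * 317^1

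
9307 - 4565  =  4742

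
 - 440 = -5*88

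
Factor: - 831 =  - 3^1*277^1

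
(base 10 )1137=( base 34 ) XF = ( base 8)2161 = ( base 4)101301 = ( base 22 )27F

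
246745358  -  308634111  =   -61888753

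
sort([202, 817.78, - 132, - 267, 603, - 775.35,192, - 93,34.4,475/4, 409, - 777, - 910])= [ - 910, - 777,-775.35, - 267, - 132,  -  93, 34.4,  475/4,192, 202, 409, 603,817.78]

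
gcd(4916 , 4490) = 2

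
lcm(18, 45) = 90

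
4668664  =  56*83369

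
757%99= 64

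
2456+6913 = 9369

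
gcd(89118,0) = 89118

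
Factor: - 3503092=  - 2^2*875773^1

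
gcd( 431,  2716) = 1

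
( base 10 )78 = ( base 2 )1001110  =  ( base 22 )3C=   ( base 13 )60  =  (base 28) 2M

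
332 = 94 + 238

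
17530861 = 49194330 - 31663469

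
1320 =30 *44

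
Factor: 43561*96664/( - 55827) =-2^3*3^( - 2 )*7^3 *43^1*127^1*281^1 * 6203^( - 1)= - 4210780504/55827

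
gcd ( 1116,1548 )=36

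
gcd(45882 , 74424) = 6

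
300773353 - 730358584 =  - 429585231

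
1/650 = 1/650  =  0.00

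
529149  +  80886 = 610035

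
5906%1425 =206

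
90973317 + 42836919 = 133810236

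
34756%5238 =3328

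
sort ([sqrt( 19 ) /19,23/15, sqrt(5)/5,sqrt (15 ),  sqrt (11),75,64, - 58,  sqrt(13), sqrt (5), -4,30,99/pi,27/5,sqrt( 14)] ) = [ - 58,-4 , sqrt( 19 ) /19  ,  sqrt( 5 ) /5,23/15,sqrt( 5), sqrt( 11),sqrt( 13), sqrt ( 14 ) , sqrt (15),27/5,30,99/pi,  64,75]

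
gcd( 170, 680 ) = 170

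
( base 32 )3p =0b1111001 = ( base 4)1321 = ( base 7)232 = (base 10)121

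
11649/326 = 35 + 239/326 = 35.73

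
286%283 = 3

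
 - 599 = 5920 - 6519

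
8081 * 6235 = 50385035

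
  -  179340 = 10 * ( - 17934 ) 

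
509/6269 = 509/6269 = 0.08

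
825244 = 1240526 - 415282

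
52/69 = 52/69 = 0.75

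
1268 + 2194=3462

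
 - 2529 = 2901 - 5430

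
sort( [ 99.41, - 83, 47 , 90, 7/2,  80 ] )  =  [-83, 7/2,47, 80 , 90, 99.41]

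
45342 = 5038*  9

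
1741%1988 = 1741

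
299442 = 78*3839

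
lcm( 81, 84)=2268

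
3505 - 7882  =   - 4377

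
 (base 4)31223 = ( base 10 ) 875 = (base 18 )2CB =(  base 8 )1553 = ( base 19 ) 281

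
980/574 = 1+29/41 = 1.71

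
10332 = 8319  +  2013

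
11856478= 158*75041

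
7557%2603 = 2351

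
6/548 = 3/274= 0.01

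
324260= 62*5230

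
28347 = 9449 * 3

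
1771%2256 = 1771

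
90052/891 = 101 +61/891 = 101.07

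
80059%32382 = 15295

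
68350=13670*5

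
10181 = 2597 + 7584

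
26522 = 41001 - 14479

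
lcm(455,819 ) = 4095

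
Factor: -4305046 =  - 2^1* 17^1 * 127^1 *997^1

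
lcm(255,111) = 9435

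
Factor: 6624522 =2^1*3^2*368029^1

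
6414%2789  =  836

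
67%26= 15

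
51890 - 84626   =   - 32736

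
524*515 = 269860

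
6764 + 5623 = 12387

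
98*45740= 4482520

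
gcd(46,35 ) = 1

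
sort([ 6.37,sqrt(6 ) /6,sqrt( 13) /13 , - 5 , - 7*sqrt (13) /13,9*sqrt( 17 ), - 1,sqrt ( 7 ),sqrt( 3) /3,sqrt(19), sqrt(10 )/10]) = [ - 5,-7* sqrt(13) /13,  -  1, sqrt( 13 ) /13,sqrt( 10)/10, sqrt(6) /6, sqrt( 3)/3, sqrt( 7),  sqrt( 19)  ,  6.37, 9*sqrt (17) ]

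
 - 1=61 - 62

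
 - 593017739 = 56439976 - 649457715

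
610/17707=610/17707 = 0.03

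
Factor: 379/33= 3^( - 1)*11^( - 1) * 379^1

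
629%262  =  105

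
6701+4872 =11573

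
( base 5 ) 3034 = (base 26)F4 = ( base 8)612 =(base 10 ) 394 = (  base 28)e2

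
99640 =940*106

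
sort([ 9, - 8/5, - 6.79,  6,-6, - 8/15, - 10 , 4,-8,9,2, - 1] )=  [ - 10, - 8, - 6.79,-6, - 8/5, - 1, - 8/15,2, 4,  6, 9,9]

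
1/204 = 1/204 = 0.00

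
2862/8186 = 1431/4093 = 0.35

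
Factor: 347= 347^1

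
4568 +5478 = 10046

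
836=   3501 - 2665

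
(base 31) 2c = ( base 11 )68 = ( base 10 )74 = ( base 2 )1001010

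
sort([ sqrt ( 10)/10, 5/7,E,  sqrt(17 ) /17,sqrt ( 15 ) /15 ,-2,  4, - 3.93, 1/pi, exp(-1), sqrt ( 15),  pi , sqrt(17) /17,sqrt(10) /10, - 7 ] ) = [-7,-3.93, - 2,sqrt(17 ) /17 , sqrt(17 ) /17, sqrt(15 )/15,  sqrt(10 )/10,  sqrt( 10)/10,1/pi, exp (  -  1 ), 5/7,E , pi , sqrt(15 ),4]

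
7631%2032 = 1535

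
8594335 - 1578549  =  7015786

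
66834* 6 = 401004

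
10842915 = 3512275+7330640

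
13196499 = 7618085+5578414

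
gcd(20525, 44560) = 5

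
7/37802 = 7/37802 = 0.00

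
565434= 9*62826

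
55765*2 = 111530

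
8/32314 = 4/16157 = 0.00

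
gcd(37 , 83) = 1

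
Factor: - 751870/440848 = - 2^( - 3) * 5^1 * 7^1*23^1*59^( - 1) = - 805/472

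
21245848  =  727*29224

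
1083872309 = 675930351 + 407941958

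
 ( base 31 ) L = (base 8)25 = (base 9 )23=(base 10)21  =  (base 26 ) l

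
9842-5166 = 4676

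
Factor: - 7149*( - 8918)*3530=2^2*3^1 * 5^1*7^3*13^1*353^1*2383^1 = 225054380460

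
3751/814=4 + 45/74= 4.61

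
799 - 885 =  - 86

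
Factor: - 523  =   - 523^1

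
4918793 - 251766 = 4667027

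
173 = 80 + 93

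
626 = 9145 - 8519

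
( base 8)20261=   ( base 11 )6319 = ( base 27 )BCQ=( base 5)231434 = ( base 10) 8369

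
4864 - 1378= 3486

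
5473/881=5473/881 = 6.21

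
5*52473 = 262365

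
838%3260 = 838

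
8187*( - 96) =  - 785952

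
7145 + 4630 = 11775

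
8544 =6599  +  1945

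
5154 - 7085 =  -1931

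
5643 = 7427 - 1784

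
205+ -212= - 7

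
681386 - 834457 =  - 153071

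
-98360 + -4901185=  -  4999545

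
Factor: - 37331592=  - 2^3*3^1 * 17^1*91499^1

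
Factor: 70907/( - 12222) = - 731/126 = - 2^(  -  1 )*3^ (  -  2)*7^( - 1 )*17^1 * 43^1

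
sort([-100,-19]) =[ - 100,  -  19 ]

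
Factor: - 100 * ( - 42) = 2^3*3^1*5^2*7^1 = 4200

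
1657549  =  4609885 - 2952336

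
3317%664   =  661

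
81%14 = 11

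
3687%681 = 282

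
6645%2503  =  1639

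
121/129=121/129 = 0.94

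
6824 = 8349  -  1525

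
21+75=96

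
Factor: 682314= 2^1*3^1*113719^1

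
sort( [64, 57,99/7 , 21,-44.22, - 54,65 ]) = [ - 54,- 44.22, 99/7,21, 57,  64,  65]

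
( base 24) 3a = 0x52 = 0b1010010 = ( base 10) 82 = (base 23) 3D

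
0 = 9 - 9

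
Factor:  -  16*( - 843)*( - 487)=-6568656=- 2^4*3^1*281^1*487^1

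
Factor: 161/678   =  2^( - 1) * 3^( - 1)*7^1*23^1  *  113^ ( - 1) 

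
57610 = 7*8230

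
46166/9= 5129 + 5/9 = 5129.56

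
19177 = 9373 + 9804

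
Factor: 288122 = 2^1*144061^1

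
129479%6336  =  2759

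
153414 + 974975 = 1128389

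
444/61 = 7  +  17/61=7.28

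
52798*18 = 950364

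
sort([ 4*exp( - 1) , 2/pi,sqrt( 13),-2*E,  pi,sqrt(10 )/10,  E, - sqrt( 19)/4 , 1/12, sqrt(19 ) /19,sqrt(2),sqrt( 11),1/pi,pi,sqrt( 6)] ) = [ - 2*  E,-sqrt( 19)/4, 1/12,sqrt ( 19) /19,sqrt( 10)/10,  1/pi,2/pi, sqrt( 2 ),4*exp( -1),sqrt(6),E,pi , pi,sqrt(11),sqrt( 13 ) ]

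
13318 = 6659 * 2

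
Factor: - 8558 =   -  2^1  *  11^1*389^1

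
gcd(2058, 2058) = 2058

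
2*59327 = 118654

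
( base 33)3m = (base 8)171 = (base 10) 121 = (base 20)61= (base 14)89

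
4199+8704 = 12903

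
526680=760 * 693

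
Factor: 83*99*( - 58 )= - 476586 = - 2^1*3^2*11^1*29^1*83^1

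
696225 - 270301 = 425924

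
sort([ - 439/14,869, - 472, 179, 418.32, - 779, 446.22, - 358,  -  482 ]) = [ - 779, - 482, - 472 ,-358, - 439/14,179,418.32, 446.22,869 ]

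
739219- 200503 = 538716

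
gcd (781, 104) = 1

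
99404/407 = 99404/407 = 244.24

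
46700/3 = 15566 + 2/3 = 15566.67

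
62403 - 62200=203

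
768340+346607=1114947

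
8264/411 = 8264/411 = 20.11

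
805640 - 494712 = 310928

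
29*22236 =644844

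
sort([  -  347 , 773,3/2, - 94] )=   [ - 347 , - 94, 3/2, 773] 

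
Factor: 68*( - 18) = - 1224 = - 2^3 *3^2*17^1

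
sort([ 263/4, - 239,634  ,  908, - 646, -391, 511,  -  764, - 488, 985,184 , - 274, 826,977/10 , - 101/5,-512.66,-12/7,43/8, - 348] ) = [- 764 , - 646 , - 512.66, - 488, - 391, - 348,-274,  -  239, - 101/5, - 12/7,43/8, 263/4, 977/10, 184,511, 634, 826, 908, 985]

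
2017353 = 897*2249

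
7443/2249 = 7443/2249= 3.31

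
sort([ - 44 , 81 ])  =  [ - 44, 81]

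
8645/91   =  95 = 95.00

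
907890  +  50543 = 958433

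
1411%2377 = 1411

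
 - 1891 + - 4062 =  - 5953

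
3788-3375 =413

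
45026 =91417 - 46391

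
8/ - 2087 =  - 1+ 2079/2087  =  - 0.00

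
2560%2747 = 2560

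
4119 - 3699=420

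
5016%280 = 256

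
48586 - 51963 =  - 3377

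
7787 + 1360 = 9147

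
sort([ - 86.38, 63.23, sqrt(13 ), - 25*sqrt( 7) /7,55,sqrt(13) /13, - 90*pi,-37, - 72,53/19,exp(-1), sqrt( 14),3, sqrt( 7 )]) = [  -  90 * pi, - 86.38, - 72,  -  37, - 25*sqrt(7) /7,sqrt( 13)/13, exp(-1),sqrt( 7),53/19, 3, sqrt(13),sqrt (14), 55, 63.23]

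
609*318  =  193662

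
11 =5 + 6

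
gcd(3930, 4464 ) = 6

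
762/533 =762/533  =  1.43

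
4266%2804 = 1462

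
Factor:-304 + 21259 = 20955 = 3^1 * 5^1 * 11^1*127^1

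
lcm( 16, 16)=16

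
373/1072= 373/1072 = 0.35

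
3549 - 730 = 2819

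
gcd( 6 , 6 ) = 6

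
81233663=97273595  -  16039932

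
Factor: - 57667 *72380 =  - 2^2*5^1*7^1*11^1*47^1 * 57667^1 = - 4173937460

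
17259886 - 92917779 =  - 75657893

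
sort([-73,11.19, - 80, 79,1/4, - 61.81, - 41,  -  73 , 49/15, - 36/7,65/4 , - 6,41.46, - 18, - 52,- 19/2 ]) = [ - 80, - 73, - 73, - 61.81, - 52,- 41 , - 18, - 19/2, - 6,  -  36/7,1/4,49/15,11.19,65/4,41.46, 79 ]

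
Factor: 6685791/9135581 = 3^1*13^(-1 )*53^1*6007^1*  100391^(-1 )= 955113/1305083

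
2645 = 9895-7250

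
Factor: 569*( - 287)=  - 7^1*41^1*569^1 = -163303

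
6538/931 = 934/133 = 7.02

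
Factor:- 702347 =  - 702347^1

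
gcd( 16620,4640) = 20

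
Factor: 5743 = 5743^1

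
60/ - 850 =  - 6/85 = - 0.07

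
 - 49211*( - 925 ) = 45520175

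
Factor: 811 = 811^1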